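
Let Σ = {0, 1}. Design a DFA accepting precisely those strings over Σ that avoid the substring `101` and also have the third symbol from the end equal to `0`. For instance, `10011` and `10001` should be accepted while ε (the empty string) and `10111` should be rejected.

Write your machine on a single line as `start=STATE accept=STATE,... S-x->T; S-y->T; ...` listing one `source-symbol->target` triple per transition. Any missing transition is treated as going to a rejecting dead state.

start=S0; accept=S7,S8,S9,S10; S0-0->S1; S0-1->S2; S1-0->S3; S1-1->S4; S2-0->S5; S2-1->S6; S3-0->S7; S3-1->S8; S4-0->S9; S4-1->S10; S5-0->S11; S5-1->S12; S6-0->S13; S6-1->S14; S7-0->S7; S7-1->S8; S8-0->S9; S8-1->S10; S9-0->S11; S9-1->S12; S10-0->S13; S10-1->S14; S11-0->S7; S11-1->S8; S12-0->S15; S12-1->S16; S13-0->S11; S13-1->S12; S14-0->S13; S14-1->S14; S15-0->S17; S15-1->S12; S16-0->S18; S16-1->S19; S17-0->S20; S17-1->S21; S18-0->S17; S18-1->S12; S19-0->S18; S19-1->S19; S20-0->S20; S20-1->S21; S21-0->S15; S21-1->S16

Build one automaton per condition and run them in lockstep. One (4 states) tracks partial matches of the forbidden pattern `101`; the other (15 states) tracks the last 3 symbols read. Each combined state is a pair, one component from each; accept when both components accept.
With 22 states:
          0    1  
>  S0     S1   S2 
   S1     S3   S4 
   S2     S5   S6 
   S3     S7   S8 
   S4     S9  S10 
   S5    S11  S12 
   S6    S13  S14 
 * S7     S7   S8 
 * S8     S9  S10 
 * S9    S11  S12 
 * S10   S13  S14 
   S11    S7   S8 
   S12   S15  S16 
   S13   S11  S12 
   S14   S13  S14 
   S15   S17  S12 
   S16   S18  S19 
   S17   S20  S21 
   S18   S17  S12 
   S19   S18  S19 
   S20   S20  S21 
   S21   S15  S16 
(> = start, * = accepting)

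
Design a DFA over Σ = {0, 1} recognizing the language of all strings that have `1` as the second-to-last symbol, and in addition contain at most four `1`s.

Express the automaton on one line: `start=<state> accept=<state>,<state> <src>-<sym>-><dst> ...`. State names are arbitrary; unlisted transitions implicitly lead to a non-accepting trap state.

Run two small machines in parallel and take their product. One (7 states) tracks the last 2 symbols read; the other (6 states) tracks the count of `1`s, saturating at 5. Each combined state is a pair, one component from each; accept when both components accept. Minimizing collapses redundant product states.
       0  1 
>  A   A  B 
   B   C  D 
 * C   E  F 
 * D   G  H 
   E   E  F 
   F   G  H 
 * G   I  J 
 * H   K  L 
   I   I  J 
   J   K  L 
 * K   M  N 
 * L   O  P 
   M   M  N 
   N   O  P 
 * O   P  P 
   P   P  P 
(> = start, * = accepting)

start=A accept=C,D,G,H,K,L,O A-0->A A-1->B B-0->C B-1->D C-0->E C-1->F D-0->G D-1->H E-0->E E-1->F F-0->G F-1->H G-0->I G-1->J H-0->K H-1->L I-0->I I-1->J J-0->K J-1->L K-0->M K-1->N L-0->O L-1->P M-0->M M-1->N N-0->O N-1->P O-0->P O-1->P P-0->P P-1->P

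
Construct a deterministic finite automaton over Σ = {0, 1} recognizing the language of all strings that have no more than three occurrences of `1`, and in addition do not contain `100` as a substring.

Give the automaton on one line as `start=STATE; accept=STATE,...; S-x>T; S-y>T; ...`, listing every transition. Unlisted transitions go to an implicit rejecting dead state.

start=q0; accept=q0,q1,q2,q3,q5,q6,q7; q0-0>q0; q0-1>q1; q1-0>q2; q1-1>q3; q2-0>q4; q2-1>q3; q3-0>q5; q3-1>q6; q4-0>q4; q4-1>q4; q5-0>q4; q5-1>q6; q6-0>q7; q6-1>q4; q7-0>q4; q7-1>q4

Build one automaton per condition and run them in lockstep. The first has 5 states tracking the count of `1`s, saturating at 4; the second has 4 states tracking partial matches of the forbidden pattern `100`. A product state is a pair (one from each), accepting exactly when both do. Minimizing collapses redundant product states.
        0   1  
>* q0   q0  q1 
 * q1   q2  q3 
 * q2   q4  q3 
 * q3   q5  q6 
   q4   q4  q4 
 * q5   q4  q6 
 * q6   q7  q4 
 * q7   q4  q4 
(> = start, * = accepting)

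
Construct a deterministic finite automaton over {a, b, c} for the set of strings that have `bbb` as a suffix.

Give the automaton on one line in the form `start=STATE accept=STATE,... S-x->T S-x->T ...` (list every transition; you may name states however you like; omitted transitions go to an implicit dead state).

start=S0 accept=S3 S0-a->S0 S0-b->S1 S0-c->S0 S1-a->S0 S1-b->S2 S1-c->S0 S2-a->S0 S2-b->S3 S2-c->S0 S3-a->S0 S3-b->S3 S3-c->S0

Remember how much of `bbb` the current input suffix matches. State S0 means no match yet; S1 means the last symbol is `b`; S2 means the last 2 symbols are `bb`; S3 means the last 3 symbols are `bbb`. Only S3 accepts. On a mismatch, fall back to the longest proper suffix that is still a prefix of `bbb`.
A 4-state machine:
        a   b   c  
>  S0   S0  S1  S0 
   S1   S0  S2  S0 
   S2   S0  S3  S0 
 * S3   S0  S3  S0 
(> = start, * = accepting)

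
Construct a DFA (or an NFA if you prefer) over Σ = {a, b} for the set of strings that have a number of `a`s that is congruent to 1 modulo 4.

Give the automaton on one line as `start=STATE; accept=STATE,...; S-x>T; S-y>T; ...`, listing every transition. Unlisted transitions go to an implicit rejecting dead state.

The only thing that matters is how many `a`s have appeared, reduced mod 4. Use one state per residue: q0 for 0, …, q3 for 3. Reading `a` moves to the next residue; anything else stays put. q1 is accepting.
        a   b  
>  q0   q1  q0 
 * q1   q2  q1 
   q2   q3  q2 
   q3   q0  q3 
(> = start, * = accepting)

start=q0; accept=q1; q0-a>q1; q0-b>q0; q1-a>q2; q1-b>q1; q2-a>q3; q2-b>q2; q3-a>q0; q3-b>q3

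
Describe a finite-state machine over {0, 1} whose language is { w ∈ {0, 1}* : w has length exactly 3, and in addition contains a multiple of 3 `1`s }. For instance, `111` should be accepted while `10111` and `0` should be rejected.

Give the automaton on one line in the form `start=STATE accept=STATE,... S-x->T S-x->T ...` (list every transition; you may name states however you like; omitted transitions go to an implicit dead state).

Handle the two conditions separately and then intersect. One (5 states) tracks the input length, saturating at 4; the other (3 states) tracks the count of `1`s modulo 3. Each combined state is a pair, one component from each; accept when both components accept.
With 12 states:
          0    1  
>  q0     q1   q2 
   q1     q3   q4 
   q2     q4   q5 
   q3     q6   q7 
   q4     q7   q8 
   q5     q8   q6 
 * q6     q9  q10 
   q7    q10  q11 
   q8    q11   q9 
   q9     q9  q10 
   q10   q10  q11 
   q11   q11   q9 
(> = start, * = accepting)

start=q0 accept=q6 q0-0->q1 q0-1->q2 q1-0->q3 q1-1->q4 q2-0->q4 q2-1->q5 q3-0->q6 q3-1->q7 q4-0->q7 q4-1->q8 q5-0->q8 q5-1->q6 q6-0->q9 q6-1->q10 q7-0->q10 q7-1->q11 q8-0->q11 q8-1->q9 q9-0->q9 q9-1->q10 q10-0->q10 q10-1->q11 q11-0->q11 q11-1->q9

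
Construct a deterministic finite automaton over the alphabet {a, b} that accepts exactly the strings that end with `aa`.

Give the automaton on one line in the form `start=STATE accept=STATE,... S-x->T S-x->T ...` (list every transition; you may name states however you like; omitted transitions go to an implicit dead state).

start=q0 accept=q2 q0-a->q1 q0-b->q0 q1-a->q2 q1-b->q0 q2-a->q2 q2-b->q0

Remember how much of `aa` the current input suffix matches. State q0 means no match yet; q1 means the last symbol is `a`; q2 means the last 2 symbols are `aa`. Only q2 accepts. On a mismatch, fall back to the longest proper suffix that is still a prefix of `aa`.
A 3-state machine:
        a   b  
>  q0   q1  q0 
   q1   q2  q0 
 * q2   q2  q0 
(> = start, * = accepting)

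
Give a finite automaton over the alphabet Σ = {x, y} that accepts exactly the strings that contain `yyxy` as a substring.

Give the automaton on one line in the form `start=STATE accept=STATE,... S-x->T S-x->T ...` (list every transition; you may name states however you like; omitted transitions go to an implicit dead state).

start=q0 accept=q4 q0-x->q0 q0-y->q1 q1-x->q0 q1-y->q2 q2-x->q3 q2-y->q2 q3-x->q0 q3-y->q4 q4-x->q4 q4-y->q4

States q0..q3 record the length of the longest prefix of `yyxy` that matches the current input suffix. Reaching q4 means `yyxy` has been seen, and we stay there forever. Accept from q4.
With 5 states:
        x   y  
>  q0   q0  q1 
   q1   q0  q2 
   q2   q3  q2 
   q3   q0  q4 
 * q4   q4  q4 
(> = start, * = accepting)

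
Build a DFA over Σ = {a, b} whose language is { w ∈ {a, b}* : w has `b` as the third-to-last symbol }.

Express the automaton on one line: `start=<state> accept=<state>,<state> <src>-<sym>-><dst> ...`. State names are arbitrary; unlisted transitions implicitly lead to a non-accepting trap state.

Because acceptance depends on a position counted from the end, the machine has to buffer the most recent 3 symbols. Make each state the string of the last up-to-3 symbols read; on input `x` shift the window left and append `x`. Accept when the buffered window has length 3 and begins with `b`.
A 15-state machine:
          a    b  
>  S0     S1   S2 
   S1     S3   S4 
   S2     S5   S6 
   S3     S7   S8 
   S4     S9  S10 
   S5    S11  S12 
   S6    S13  S14 
   S7     S7   S8 
   S8     S9  S10 
   S9    S11  S12 
   S10   S13  S14 
 * S11    S7   S8 
 * S12    S9  S10 
 * S13   S11  S12 
 * S14   S13  S14 
(> = start, * = accepting)

start=S0 accept=S11,S12,S13,S14 S0-a->S1 S0-b->S2 S1-a->S3 S1-b->S4 S2-a->S5 S2-b->S6 S3-a->S7 S3-b->S8 S4-a->S9 S4-b->S10 S5-a->S11 S5-b->S12 S6-a->S13 S6-b->S14 S7-a->S7 S7-b->S8 S8-a->S9 S8-b->S10 S9-a->S11 S9-b->S12 S10-a->S13 S10-b->S14 S11-a->S7 S11-b->S8 S12-a->S9 S12-b->S10 S13-a->S11 S13-b->S12 S14-a->S13 S14-b->S14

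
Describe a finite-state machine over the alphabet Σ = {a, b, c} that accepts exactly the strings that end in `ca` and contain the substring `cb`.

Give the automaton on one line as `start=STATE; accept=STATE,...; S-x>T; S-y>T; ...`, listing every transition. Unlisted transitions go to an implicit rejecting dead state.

start=s0; accept=s4; s0-a>s0; s0-b>s0; s0-c>s1; s1-a>s0; s1-b>s2; s1-c>s1; s2-a>s2; s2-b>s2; s2-c>s3; s3-a>s4; s3-b>s2; s3-c>s3; s4-a>s2; s4-b>s2; s4-c>s3

Handle the two conditions separately and then intersect. The first has 3 states tracking how much of the suffix `ca` has currently been matched; the second has 3 states tracking whether and how much of `cb` has been seen. A product state is a pair (one from each), accepting exactly when both do. Equivalent product states are then merged.
With 5 states:
        a   b   c  
>  s0   s0  s0  s1 
   s1   s0  s2  s1 
   s2   s2  s2  s3 
   s3   s4  s2  s3 
 * s4   s2  s2  s3 
(> = start, * = accepting)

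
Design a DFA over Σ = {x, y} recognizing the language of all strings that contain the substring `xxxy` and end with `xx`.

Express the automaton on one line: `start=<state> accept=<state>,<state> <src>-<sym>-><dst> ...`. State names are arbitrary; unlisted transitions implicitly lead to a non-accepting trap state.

start=q0 accept=q6 q0-x->q1 q0-y->q0 q1-x->q2 q1-y->q0 q2-x->q3 q2-y->q0 q3-x->q3 q3-y->q4 q4-x->q5 q4-y->q4 q5-x->q6 q5-y->q4 q6-x->q6 q6-y->q4

Handle the two conditions separately and then intersect. One (5 states) tracks whether and how much of `xxxy` has been seen; the other (3 states) tracks how much of the suffix `xx` has currently been matched. Each combined state is a pair, one component from each; accept when both components accept.
A 7-state machine:
        x   y  
>  q0   q1  q0 
   q1   q2  q0 
   q2   q3  q0 
   q3   q3  q4 
   q4   q5  q4 
   q5   q6  q4 
 * q6   q6  q4 
(> = start, * = accepting)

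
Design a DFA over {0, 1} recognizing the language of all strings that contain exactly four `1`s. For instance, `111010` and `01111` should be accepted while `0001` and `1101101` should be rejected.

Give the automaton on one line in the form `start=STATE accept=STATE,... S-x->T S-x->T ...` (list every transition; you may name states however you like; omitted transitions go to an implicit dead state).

start=q0 accept=q4 q0-0->q0 q0-1->q1 q1-0->q1 q1-1->q2 q2-0->q2 q2-1->q3 q3-0->q3 q3-1->q4 q4-0->q4 q4-1->q5 q5-0->q5 q5-1->q5

Count `1`s, saturating at 5: states q0 through q4 mean 0 through 4 `1`s seen; q5 means more than 4. Each `1` increments (capped at q5); other symbols loop. Accept from {q4}.
        0   1  
>  q0   q0  q1 
   q1   q1  q2 
   q2   q2  q3 
   q3   q3  q4 
 * q4   q4  q5 
   q5   q5  q5 
(> = start, * = accepting)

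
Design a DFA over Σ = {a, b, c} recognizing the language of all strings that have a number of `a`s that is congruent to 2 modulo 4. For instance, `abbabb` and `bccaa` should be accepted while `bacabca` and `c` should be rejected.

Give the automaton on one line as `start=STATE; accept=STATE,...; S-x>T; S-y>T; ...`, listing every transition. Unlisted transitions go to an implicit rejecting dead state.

start=s0; accept=s2; s0-a>s1; s0-b>s0; s0-c>s0; s1-a>s2; s1-b>s1; s1-c>s1; s2-a>s3; s2-b>s2; s2-c>s2; s3-a>s0; s3-b>s3; s3-c>s3

The only thing that matters is how many `a`s have appeared, reduced mod 4. Use one state per residue: s0 for 0, …, s3 for 3. Reading `a` moves to the next residue; anything else stays put. s2 is accepting.
A 4-state machine:
        a   b   c  
>  s0   s1  s0  s0 
   s1   s2  s1  s1 
 * s2   s3  s2  s2 
   s3   s0  s3  s3 
(> = start, * = accepting)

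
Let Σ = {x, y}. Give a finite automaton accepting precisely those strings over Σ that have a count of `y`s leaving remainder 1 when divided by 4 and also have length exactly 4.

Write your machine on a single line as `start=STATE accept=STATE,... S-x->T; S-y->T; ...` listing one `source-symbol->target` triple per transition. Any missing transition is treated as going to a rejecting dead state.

start=q0; accept=q8; q0-x->q1; q0-y->q2; q1-x->q3; q1-y->q4; q2-x->q4; q2-y->q5; q3-x->q6; q3-y->q7; q4-x->q7; q4-y->q5; q5-x->q5; q5-y->q5; q6-x->q5; q6-y->q8; q7-x->q8; q7-y->q5; q8-x->q5; q8-y->q5

Build one automaton per condition and run them in lockstep. The first has 4 states tracking the count of `y`s modulo 4; the second has 6 states tracking the input length, saturating at 5. A product state is a pair (one from each), accepting exactly when both do. Minimizing collapses redundant product states.
With 9 states:
        x   y  
>  q0   q1  q2 
   q1   q3  q4 
   q2   q4  q5 
   q3   q6  q7 
   q4   q7  q5 
   q5   q5  q5 
   q6   q5  q8 
   q7   q8  q5 
 * q8   q5  q5 
(> = start, * = accepting)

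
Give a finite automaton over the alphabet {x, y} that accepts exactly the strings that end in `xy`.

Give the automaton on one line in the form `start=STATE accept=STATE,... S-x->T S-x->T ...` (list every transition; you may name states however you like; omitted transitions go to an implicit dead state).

Remember how much of `xy` the current input suffix matches. State s0 means no match yet; s1 means the last symbol is `x`; s2 means the last 2 symbols are `xy`. Only s2 accepts. On a mismatch, fall back to the longest proper suffix that is still a prefix of `xy`.
With 3 states:
        x   y  
>  s0   s1  s0 
   s1   s1  s2 
 * s2   s1  s0 
(> = start, * = accepting)

start=s0 accept=s2 s0-x->s1 s0-y->s0 s1-x->s1 s1-y->s2 s2-x->s1 s2-y->s0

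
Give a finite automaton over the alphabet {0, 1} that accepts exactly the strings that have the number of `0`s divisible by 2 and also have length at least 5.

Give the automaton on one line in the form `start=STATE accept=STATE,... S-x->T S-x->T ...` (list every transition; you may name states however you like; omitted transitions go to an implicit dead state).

start=q0 accept=q10,q11 q0-0->q1 q0-1->q2 q1-0->q3 q1-1->q4 q2-0->q4 q2-1->q3 q3-0->q5 q3-1->q6 q4-0->q6 q4-1->q5 q5-0->q7 q5-1->q8 q6-0->q8 q6-1->q7 q7-0->q9 q7-1->q10 q8-0->q10 q8-1->q9 q9-0->q11 q9-1->q12 q10-0->q12 q10-1->q11 q11-0->q12 q11-1->q11 q12-0->q11 q12-1->q12

Handle the two conditions separately and then intersect. One (2 states) tracks the count of `0`s modulo 2; the other (7 states) tracks the input length, saturating at 6. Each combined state is a pair, one component from each; accept when both components accept.
13 states suffice.
          0    1  
>  q0     q1   q2 
   q1     q3   q4 
   q2     q4   q3 
   q3     q5   q6 
   q4     q6   q5 
   q5     q7   q8 
   q6     q8   q7 
   q7     q9  q10 
   q8    q10   q9 
   q9    q11  q12 
 * q10   q12  q11 
 * q11   q12  q11 
   q12   q11  q12 
(> = start, * = accepting)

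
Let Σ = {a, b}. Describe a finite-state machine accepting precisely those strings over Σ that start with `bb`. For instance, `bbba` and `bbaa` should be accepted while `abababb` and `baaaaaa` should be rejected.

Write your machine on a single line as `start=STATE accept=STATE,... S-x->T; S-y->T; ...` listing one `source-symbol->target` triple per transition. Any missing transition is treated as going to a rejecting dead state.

start=S0; accept=S2; S0-a->S3; S0-b->S1; S1-a->S3; S1-b->S2; S2-a->S2; S2-b->S2; S3-a->S3; S3-b->S3

Check the first 2 symbols one by one: S0 through S1 record how many have matched `bb` so far; any wrong symbol goes to the dead state S3. After all 2 match we enter the accepting sink S2.
With 4 states:
        a   b  
>  S0   S3  S1 
   S1   S3  S2 
 * S2   S2  S2 
   S3   S3  S3 
(> = start, * = accepting)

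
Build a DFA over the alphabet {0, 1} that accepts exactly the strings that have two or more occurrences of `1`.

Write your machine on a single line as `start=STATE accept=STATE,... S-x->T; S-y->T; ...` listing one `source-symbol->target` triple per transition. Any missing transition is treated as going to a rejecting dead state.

Only the number of `1`s matters, and only up to 3. Make a chain A → B → C → D advanced by each `1` (with D absorbing); every other symbol self-loops. The accepting set is {C, D}.
With 4 states:
       0  1 
>  A   A  B 
   B   B  C 
 * C   C  D 
 * D   D  D 
(> = start, * = accepting)

start=A; accept=C,D; A-0->A; A-1->B; B-0->B; B-1->C; C-0->C; C-1->D; D-0->D; D-1->D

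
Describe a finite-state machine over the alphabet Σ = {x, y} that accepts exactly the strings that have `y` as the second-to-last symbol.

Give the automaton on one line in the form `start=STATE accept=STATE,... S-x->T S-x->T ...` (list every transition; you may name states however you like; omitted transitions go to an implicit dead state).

start=s0 accept=s5,s6 s0-x->s1 s0-y->s2 s1-x->s3 s1-y->s4 s2-x->s5 s2-y->s6 s3-x->s3 s3-y->s4 s4-x->s5 s4-y->s6 s5-x->s3 s5-y->s4 s6-x->s5 s6-y->s6

A DFA must remember the last 2 symbols (since which symbol is second-to-last isn't known until the input ends). Use one state per possible window of the last ≤2 symbols; accept from those whose window starts with `y`.
With 7 states:
        x   y  
>  s0   s1  s2 
   s1   s3  s4 
   s2   s5  s6 
   s3   s3  s4 
   s4   s5  s6 
 * s5   s3  s4 
 * s6   s5  s6 
(> = start, * = accepting)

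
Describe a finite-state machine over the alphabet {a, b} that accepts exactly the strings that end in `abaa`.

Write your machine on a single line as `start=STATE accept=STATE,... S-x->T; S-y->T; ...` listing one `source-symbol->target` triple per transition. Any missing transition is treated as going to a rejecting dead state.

Remember how much of `abaa` the current input suffix matches. State q0 means no match yet; q1 means the last symbol is `a`; q2 means the last 2 symbols are `ab`; q3 means the last 3 symbols are `aba`; q4 means the last 4 symbols are `abaa`. Only q4 accepts. On a mismatch, fall back to the longest proper suffix that is still a prefix of `abaa`.
With 5 states:
        a   b  
>  q0   q1  q0 
   q1   q1  q2 
   q2   q3  q0 
   q3   q4  q2 
 * q4   q1  q2 
(> = start, * = accepting)

start=q0; accept=q4; q0-a->q1; q0-b->q0; q1-a->q1; q1-b->q2; q2-a->q3; q2-b->q0; q3-a->q4; q3-b->q2; q4-a->q1; q4-b->q2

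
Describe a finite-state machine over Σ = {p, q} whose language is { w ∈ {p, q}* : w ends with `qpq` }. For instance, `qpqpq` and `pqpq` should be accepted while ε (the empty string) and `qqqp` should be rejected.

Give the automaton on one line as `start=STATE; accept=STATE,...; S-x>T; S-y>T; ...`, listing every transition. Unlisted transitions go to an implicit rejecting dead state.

Let each state record the length of the longest suffix of the input read so far that is also a prefix of `qpq`. s1 means the last symbol is `q`; s2 means the last 2 symbols are `qp`; s3 means the last 3 symbols are `qpq`. Accept only at s3, where the string currently ends in `qpq`.
With 4 states:
        p   q  
>  s0   s0  s1 
   s1   s2  s1 
   s2   s0  s3 
 * s3   s2  s1 
(> = start, * = accepting)

start=s0; accept=s3; s0-p>s0; s0-q>s1; s1-p>s2; s1-q>s1; s2-p>s0; s2-q>s3; s3-p>s2; s3-q>s1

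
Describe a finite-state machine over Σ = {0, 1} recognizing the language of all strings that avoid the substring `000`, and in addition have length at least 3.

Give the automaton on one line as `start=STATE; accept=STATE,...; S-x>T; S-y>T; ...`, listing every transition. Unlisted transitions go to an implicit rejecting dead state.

start=q0; accept=q7,q8,q9,q11,q12,q13; q0-0>q1; q0-1>q2; q1-0>q3; q1-1>q4; q2-0>q5; q2-1>q4; q3-0>q6; q3-1>q7; q4-0>q8; q4-1>q7; q5-0>q9; q5-1>q7; q6-0>q10; q6-1>q10; q7-0>q11; q7-1>q12; q8-0>q13; q8-1>q12; q9-0>q10; q9-1>q12; q10-0>q10; q10-1>q10; q11-0>q13; q11-1>q12; q12-0>q11; q12-1>q12; q13-0>q10; q13-1>q12

Handle the two conditions separately and then intersect. One (4 states) tracks partial matches of the forbidden pattern `000`; the other (5 states) tracks the input length, saturating at 4. Each combined state is a pair, one component from each; accept when both components accept.
14 states suffice.
          0    1  
>  q0     q1   q2 
   q1     q3   q4 
   q2     q5   q4 
   q3     q6   q7 
   q4     q8   q7 
   q5     q9   q7 
   q6    q10  q10 
 * q7    q11  q12 
 * q8    q13  q12 
 * q9    q10  q12 
   q10   q10  q10 
 * q11   q13  q12 
 * q12   q11  q12 
 * q13   q10  q12 
(> = start, * = accepting)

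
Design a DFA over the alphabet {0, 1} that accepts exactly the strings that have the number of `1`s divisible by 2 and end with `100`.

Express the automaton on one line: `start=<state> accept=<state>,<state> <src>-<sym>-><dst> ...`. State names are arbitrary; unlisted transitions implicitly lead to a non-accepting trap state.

start=s0 accept=s7 s0-0->s0 s0-1->s1 s1-0->s2 s1-1->s3 s2-0->s4 s2-1->s3 s3-0->s5 s3-1->s1 s4-0->s6 s4-1->s3 s5-0->s7 s5-1->s1 s6-0->s6 s6-1->s3 s7-0->s0 s7-1->s1

Handle the two conditions separately and then intersect. The first has 2 states tracking the count of `1`s modulo 2; the second has 4 states tracking how much of the suffix `100` has currently been matched. A product state is a pair (one from each), accepting exactly when both do.
8 states suffice.
        0   1  
>  s0   s0  s1 
   s1   s2  s3 
   s2   s4  s3 
   s3   s5  s1 
   s4   s6  s3 
   s5   s7  s1 
   s6   s6  s3 
 * s7   s0  s1 
(> = start, * = accepting)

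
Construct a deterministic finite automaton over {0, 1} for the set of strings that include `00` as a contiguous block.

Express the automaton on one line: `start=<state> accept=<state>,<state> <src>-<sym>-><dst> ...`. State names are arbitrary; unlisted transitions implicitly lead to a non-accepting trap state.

start=q0 accept=q2 q0-0->q1 q0-1->q0 q1-0->q2 q1-1->q0 q2-0->q2 q2-1->q2

Track how much of `00` has been matched so far: state q0 is no progress, q2 is the absorbing accept state reached once `00` has occurred. Intermediate states record partial matches; on a mismatch, fall back to the longest reusable overlap.
3 states suffice.
        0   1  
>  q0   q1  q0 
   q1   q2  q0 
 * q2   q2  q2 
(> = start, * = accepting)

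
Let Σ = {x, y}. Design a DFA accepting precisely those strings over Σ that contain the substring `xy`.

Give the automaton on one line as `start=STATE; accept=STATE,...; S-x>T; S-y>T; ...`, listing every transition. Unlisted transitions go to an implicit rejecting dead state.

start=s0; accept=s2; s0-x>s1; s0-y>s0; s1-x>s1; s1-y>s2; s2-x>s2; s2-y>s2

Track how much of `xy` has been matched so far: state s0 is no progress, s2 is the absorbing accept state reached once `xy` has occurred. Intermediate states record partial matches; on a mismatch, fall back to the longest reusable overlap.
A 3-state machine:
        x   y  
>  s0   s1  s0 
   s1   s1  s2 
 * s2   s2  s2 
(> = start, * = accepting)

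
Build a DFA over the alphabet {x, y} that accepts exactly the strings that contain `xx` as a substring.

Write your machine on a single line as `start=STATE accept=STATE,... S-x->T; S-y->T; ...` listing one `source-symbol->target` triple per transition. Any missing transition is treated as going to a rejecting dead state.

States A..B record the length of the longest prefix of `xx` that matches the current input suffix. Reaching C means `xx` has been seen, and we stay there forever. Accept from C.
A 3-state machine:
       x  y 
>  A   B  A 
   B   C  A 
 * C   C  C 
(> = start, * = accepting)

start=A; accept=C; A-x->B; A-y->A; B-x->C; B-y->A; C-x->C; C-y->C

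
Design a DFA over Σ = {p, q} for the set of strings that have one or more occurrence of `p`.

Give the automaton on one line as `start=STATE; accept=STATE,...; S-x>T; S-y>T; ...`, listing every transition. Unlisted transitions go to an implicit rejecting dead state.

Count `p`s, saturating at 2: state S0 means no `p` yet, S1 means one `p` seen, S2 means more than one. Each `p` increments (capped at S2); other symbols loop. Accept from {S1, S2}.
        p   q  
>  S0   S1  S0 
 * S1   S2  S1 
 * S2   S2  S2 
(> = start, * = accepting)

start=S0; accept=S1,S2; S0-p>S1; S0-q>S0; S1-p>S2; S1-q>S1; S2-p>S2; S2-q>S2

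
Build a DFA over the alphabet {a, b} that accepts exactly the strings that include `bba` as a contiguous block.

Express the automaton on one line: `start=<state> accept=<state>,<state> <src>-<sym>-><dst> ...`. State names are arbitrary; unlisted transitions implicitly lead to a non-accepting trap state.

States q0..q2 record the length of the longest prefix of `bba` that matches the current input suffix. Reaching q3 means `bba` has been seen, and we stay there forever. Accept from q3.
        a   b  
>  q0   q0  q1 
   q1   q0  q2 
   q2   q3  q2 
 * q3   q3  q3 
(> = start, * = accepting)

start=q0 accept=q3 q0-a->q0 q0-b->q1 q1-a->q0 q1-b->q2 q2-a->q3 q2-b->q2 q3-a->q3 q3-b->q3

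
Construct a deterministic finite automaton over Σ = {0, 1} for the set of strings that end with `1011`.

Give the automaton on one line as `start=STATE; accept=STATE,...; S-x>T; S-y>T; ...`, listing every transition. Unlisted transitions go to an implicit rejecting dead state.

Let each state record the length of the longest suffix of the input read so far that is also a prefix of `1011`. S1 means the last symbol is `1`; S2 means the last 2 symbols are `10`; S3 means the last 3 symbols are `101`; S4 means the last 4 symbols are `1011`. Accept only at S4, where the string currently ends in `1011`.
A 5-state machine:
        0   1  
>  S0   S0  S1 
   S1   S2  S1 
   S2   S0  S3 
   S3   S2  S4 
 * S4   S2  S1 
(> = start, * = accepting)

start=S0; accept=S4; S0-0>S0; S0-1>S1; S1-0>S2; S1-1>S1; S2-0>S0; S2-1>S3; S3-0>S2; S3-1>S4; S4-0>S2; S4-1>S1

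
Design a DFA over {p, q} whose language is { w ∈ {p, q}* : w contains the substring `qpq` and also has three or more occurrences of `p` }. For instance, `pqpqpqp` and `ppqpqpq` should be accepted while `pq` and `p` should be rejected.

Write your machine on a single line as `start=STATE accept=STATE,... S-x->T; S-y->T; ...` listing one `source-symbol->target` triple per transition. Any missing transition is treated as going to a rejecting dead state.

Handle the two conditions separately and then intersect. One (4 states) tracks whether and how much of `qpq` has been seen; the other (5 states) tracks the count of `p`s, saturating at 4. Each combined state is a pair, one component from each; accept when both components accept. Equivalent product states are then merged.
12 states suffice.
          p    q  
>  S0     S1   S2 
   S1     S3   S4 
   S2     S5   S2 
   S3     S3   S6 
   S4     S7   S4 
   S5     S3   S8 
   S6     S9   S6 
   S7     S3  S10 
   S8    S10   S8 
   S9     S3  S11 
   S10   S11  S10 
 * S11   S11  S11 
(> = start, * = accepting)

start=S0; accept=S11; S0-p->S1; S0-q->S2; S1-p->S3; S1-q->S4; S2-p->S5; S2-q->S2; S3-p->S3; S3-q->S6; S4-p->S7; S4-q->S4; S5-p->S3; S5-q->S8; S6-p->S9; S6-q->S6; S7-p->S3; S7-q->S10; S8-p->S10; S8-q->S8; S9-p->S3; S9-q->S11; S10-p->S11; S10-q->S10; S11-p->S11; S11-q->S11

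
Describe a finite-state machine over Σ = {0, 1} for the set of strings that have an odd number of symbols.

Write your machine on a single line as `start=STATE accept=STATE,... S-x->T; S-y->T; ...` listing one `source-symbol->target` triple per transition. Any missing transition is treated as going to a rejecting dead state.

Count input length modulo 2: every symbol advances one step around the cycle q0 → q1 → q0. Accept at q1.
2 states suffice.
        0   1  
>  q0   q1  q1 
 * q1   q0  q0 
(> = start, * = accepting)

start=q0; accept=q1; q0-0->q1; q0-1->q1; q1-0->q0; q1-1->q0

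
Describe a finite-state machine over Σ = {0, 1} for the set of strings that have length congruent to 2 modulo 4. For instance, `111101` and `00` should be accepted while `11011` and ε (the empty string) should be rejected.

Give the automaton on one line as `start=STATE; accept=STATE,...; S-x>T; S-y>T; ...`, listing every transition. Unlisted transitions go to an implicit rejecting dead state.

start=q0; accept=q2; q0-0>q1; q0-1>q1; q1-0>q2; q1-1>q2; q2-0>q3; q2-1>q3; q3-0>q0; q3-1>q0

Only the length mod 4 matters, so use a 4-cycle: from any state, every input symbol moves to the next state, wrapping q3 back to q0. Mark q2 accepting.
With 4 states:
        0   1  
>  q0   q1  q1 
   q1   q2  q2 
 * q2   q3  q3 
   q3   q0  q0 
(> = start, * = accepting)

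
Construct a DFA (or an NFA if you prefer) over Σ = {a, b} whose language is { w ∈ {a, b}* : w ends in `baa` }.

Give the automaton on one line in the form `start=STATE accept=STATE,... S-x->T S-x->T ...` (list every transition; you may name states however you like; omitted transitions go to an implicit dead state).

Let each state record the length of the longest suffix of the input read so far that is also a prefix of `baa`. s1 means the last symbol is `b`; s2 means the last 2 symbols are `ba`; s3 means the last 3 symbols are `baa`. Accept only at s3, where the string currently ends in `baa`.
4 states suffice.
        a   b  
>  s0   s0  s1 
   s1   s2  s1 
   s2   s3  s1 
 * s3   s0  s1 
(> = start, * = accepting)

start=s0 accept=s3 s0-a->s0 s0-b->s1 s1-a->s2 s1-b->s1 s2-a->s3 s2-b->s1 s3-a->s0 s3-b->s1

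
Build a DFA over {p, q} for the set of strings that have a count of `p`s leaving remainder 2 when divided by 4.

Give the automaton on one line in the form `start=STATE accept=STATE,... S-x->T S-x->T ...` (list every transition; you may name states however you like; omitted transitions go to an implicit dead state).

The only thing that matters is how many `p`s have appeared, reduced mod 4. Use one state per residue: A for 0, …, D for 3. Reading `p` moves to the next residue; anything else stays put. C is accepting.
A 4-state machine:
       p  q 
>  A   B  A 
   B   C  B 
 * C   D  C 
   D   A  D 
(> = start, * = accepting)

start=A accept=C A-p->B A-q->A B-p->C B-q->B C-p->D C-q->C D-p->A D-q->D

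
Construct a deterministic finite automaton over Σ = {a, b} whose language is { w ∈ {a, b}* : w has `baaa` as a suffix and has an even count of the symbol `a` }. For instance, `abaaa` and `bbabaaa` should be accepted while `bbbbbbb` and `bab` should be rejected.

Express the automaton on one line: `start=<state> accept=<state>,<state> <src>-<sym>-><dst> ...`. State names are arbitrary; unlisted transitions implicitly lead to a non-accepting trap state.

Handle the two conditions separately and then intersect. The first has 5 states tracking how much of the suffix `baaa` has currently been matched; the second has 2 states tracking the count of `a`s modulo 2. A product state is a pair (one from each), accepting exactly when both do.
With 10 states:
        a   b  
>  s0   s1  s2 
   s1   s0  s3 
   s2   s4  s2 
   s3   s5  s3 
   s4   s6  s3 
   s5   s7  s2 
   s6   s8  s2 
   s7   s9  s3 
   s8   s0  s3 
 * s9   s1  s2 
(> = start, * = accepting)

start=s0 accept=s9 s0-a->s1 s0-b->s2 s1-a->s0 s1-b->s3 s2-a->s4 s2-b->s2 s3-a->s5 s3-b->s3 s4-a->s6 s4-b->s3 s5-a->s7 s5-b->s2 s6-a->s8 s6-b->s2 s7-a->s9 s7-b->s3 s8-a->s0 s8-b->s3 s9-a->s1 s9-b->s2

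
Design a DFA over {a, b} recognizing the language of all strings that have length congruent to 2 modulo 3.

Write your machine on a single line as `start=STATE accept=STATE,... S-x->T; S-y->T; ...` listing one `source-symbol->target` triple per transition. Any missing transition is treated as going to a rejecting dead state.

start=q0; accept=q2; q0-a->q1; q0-b->q1; q1-a->q2; q1-b->q2; q2-a->q0; q2-b->q0

Count input length modulo 3: every symbol advances one step around the cycle q0 → q1 → q2 → q0. Accept at q2.
A 3-state machine:
        a   b  
>  q0   q1  q1 
   q1   q2  q2 
 * q2   q0  q0 
(> = start, * = accepting)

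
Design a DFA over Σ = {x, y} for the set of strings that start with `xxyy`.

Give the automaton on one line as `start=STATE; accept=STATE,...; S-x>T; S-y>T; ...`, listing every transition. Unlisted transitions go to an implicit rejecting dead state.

Walk along `xxyy` while the input agrees: from s0 take `x` to s1, and so on. Any deviation drops to the rejecting sink s5. Once s4 is reached the prefix is confirmed and every continuation is accepted.
        x   y  
>  s0   s1  s5 
   s1   s2  s5 
   s2   s5  s3 
   s3   s5  s4 
 * s4   s4  s4 
   s5   s5  s5 
(> = start, * = accepting)

start=s0; accept=s4; s0-x>s1; s0-y>s5; s1-x>s2; s1-y>s5; s2-x>s5; s2-y>s3; s3-x>s5; s3-y>s4; s4-x>s4; s4-y>s4; s5-x>s5; s5-y>s5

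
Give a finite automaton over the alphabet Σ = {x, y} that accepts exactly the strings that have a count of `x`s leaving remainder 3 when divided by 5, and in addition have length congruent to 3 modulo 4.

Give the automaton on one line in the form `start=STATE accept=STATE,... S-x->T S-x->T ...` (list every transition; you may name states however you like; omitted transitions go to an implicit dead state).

Run two small machines in parallel and take their product. The first has 5 states tracking the count of `x`s modulo 5; the second has 4 states tracking the input length modulo 4. A product state is a pair (one from each), accepting exactly when both do.
With 20 states:
       x  y 
>  A   B  C 
   B   D  E 
   C   E  F 
   D   G  H 
   E   H  I 
   F   I  J 
 * G   K  L 
   H   L  M 
   I   M  N 
   J   N  A 
   K   C  O 
   L   O  P 
   M   P  Q 
   N   Q  B 
   O   F  R 
   P   R  S 
   Q   S  D 
   R   J  T 
   S   T  G 
   T   A  K 
(> = start, * = accepting)

start=A accept=G A-x->B A-y->C B-x->D B-y->E C-x->E C-y->F D-x->G D-y->H E-x->H E-y->I F-x->I F-y->J G-x->K G-y->L H-x->L H-y->M I-x->M I-y->N J-x->N J-y->A K-x->C K-y->O L-x->O L-y->P M-x->P M-y->Q N-x->Q N-y->B O-x->F O-y->R P-x->R P-y->S Q-x->S Q-y->D R-x->J R-y->T S-x->T S-y->G T-x->A T-y->K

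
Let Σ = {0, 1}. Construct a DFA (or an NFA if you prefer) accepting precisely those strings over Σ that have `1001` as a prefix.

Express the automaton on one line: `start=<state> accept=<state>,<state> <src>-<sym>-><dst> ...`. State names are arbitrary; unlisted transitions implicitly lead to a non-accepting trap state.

start=q0 accept=q4 q0-0->q5 q0-1->q1 q1-0->q2 q1-1->q5 q2-0->q3 q2-1->q5 q3-0->q5 q3-1->q4 q4-0->q4 q4-1->q4 q5-0->q5 q5-1->q5

Walk along `1001` while the input agrees: from q0 take `1` to q1, and so on. Any deviation drops to the rejecting sink q5. Once q4 is reached the prefix is confirmed and every continuation is accepted.
        0   1  
>  q0   q5  q1 
   q1   q2  q5 
   q2   q3  q5 
   q3   q5  q4 
 * q4   q4  q4 
   q5   q5  q5 
(> = start, * = accepting)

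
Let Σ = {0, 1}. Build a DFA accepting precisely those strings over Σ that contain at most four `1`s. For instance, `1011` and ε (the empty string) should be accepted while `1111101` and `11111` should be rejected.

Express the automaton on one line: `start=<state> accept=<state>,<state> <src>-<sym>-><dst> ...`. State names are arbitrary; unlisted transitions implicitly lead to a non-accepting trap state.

Only the number of `1`s matters, and only up to 5. Make a chain A → B → C → D → E → F advanced by each `1` (with F absorbing); every other symbol self-loops. The accepting set is {A, B, C, D, E}.
A 6-state machine:
       0  1 
>* A   A  B 
 * B   B  C 
 * C   C  D 
 * D   D  E 
 * E   E  F 
   F   F  F 
(> = start, * = accepting)

start=A accept=A,B,C,D,E A-0->A A-1->B B-0->B B-1->C C-0->C C-1->D D-0->D D-1->E E-0->E E-1->F F-0->F F-1->F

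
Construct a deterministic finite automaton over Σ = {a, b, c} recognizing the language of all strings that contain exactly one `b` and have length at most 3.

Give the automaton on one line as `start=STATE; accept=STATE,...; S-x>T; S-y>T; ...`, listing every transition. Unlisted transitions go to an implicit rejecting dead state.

Run two small machines in parallel and take their product. The first has 3 states tracking the count of `b`s, saturating at 2; the second has 5 states tracking the input length, saturating at 4. A product state is a pair (one from each), accepting exactly when both do. Equivalent product states are then merged.
7 states suffice.
        a   b   c  
>  S0   S1  S2  S1 
   S1   S3  S4  S3 
 * S2   S4  S5  S4 
   S3   S5  S6  S5 
 * S4   S6  S5  S6 
   S5   S5  S5  S5 
 * S6   S5  S5  S5 
(> = start, * = accepting)

start=S0; accept=S2,S4,S6; S0-a>S1; S0-b>S2; S0-c>S1; S1-a>S3; S1-b>S4; S1-c>S3; S2-a>S4; S2-b>S5; S2-c>S4; S3-a>S5; S3-b>S6; S3-c>S5; S4-a>S6; S4-b>S5; S4-c>S6; S5-a>S5; S5-b>S5; S5-c>S5; S6-a>S5; S6-b>S5; S6-c>S5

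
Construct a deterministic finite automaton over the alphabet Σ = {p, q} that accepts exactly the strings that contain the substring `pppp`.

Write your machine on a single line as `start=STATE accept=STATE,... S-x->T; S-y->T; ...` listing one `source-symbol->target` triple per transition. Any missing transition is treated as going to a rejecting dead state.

start=s0; accept=s4; s0-p->s1; s0-q->s0; s1-p->s2; s1-q->s0; s2-p->s3; s2-q->s0; s3-p->s4; s3-q->s0; s4-p->s4; s4-q->s4

States s0..s3 record the length of the longest prefix of `pppp` that matches the current input suffix. Reaching s4 means `pppp` has been seen, and we stay there forever. Accept from s4.
        p   q  
>  s0   s1  s0 
   s1   s2  s0 
   s2   s3  s0 
   s3   s4  s0 
 * s4   s4  s4 
(> = start, * = accepting)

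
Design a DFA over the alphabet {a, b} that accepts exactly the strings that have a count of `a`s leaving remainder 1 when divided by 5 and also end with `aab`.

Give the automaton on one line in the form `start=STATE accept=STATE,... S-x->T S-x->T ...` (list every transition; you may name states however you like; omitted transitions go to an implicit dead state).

start=q0 accept=q7 q0-a->q1 q0-b->q0 q1-a->q2 q1-b->q1 q2-a->q3 q2-b->q2 q3-a->q4 q3-b->q3 q4-a->q5 q4-b->q4 q5-a->q6 q5-b->q0 q6-a->q2 q6-b->q7 q7-a->q2 q7-b->q1

Run two small machines in parallel and take their product. The first has 5 states tracking the count of `a`s modulo 5; the second has 4 states tracking how much of the suffix `aab` has currently been matched. A product state is a pair (one from each), accepting exactly when both do. Equivalent product states are then merged.
An 8-state machine:
        a   b  
>  q0   q1  q0 
   q1   q2  q1 
   q2   q3  q2 
   q3   q4  q3 
   q4   q5  q4 
   q5   q6  q0 
   q6   q2  q7 
 * q7   q2  q1 
(> = start, * = accepting)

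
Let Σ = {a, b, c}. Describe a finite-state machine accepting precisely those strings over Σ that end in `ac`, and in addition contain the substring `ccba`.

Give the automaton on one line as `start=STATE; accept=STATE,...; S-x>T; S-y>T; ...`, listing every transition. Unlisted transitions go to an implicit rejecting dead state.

Handle the two conditions separately and then intersect. The first has 3 states tracking how much of the suffix `ac` has currently been matched; the second has 5 states tracking whether and how much of `ccba` has been seen. A product state is a pair (one from each), accepting exactly when both do. Equivalent product states are then merged.
With 7 states:
        a   b   c  
>  q0   q0  q0  q1 
   q1   q0  q0  q2 
   q2   q0  q3  q2 
   q3   q4  q0  q1 
   q4   q4  q5  q6 
   q5   q4  q5  q5 
 * q6   q4  q5  q5 
(> = start, * = accepting)

start=q0; accept=q6; q0-a>q0; q0-b>q0; q0-c>q1; q1-a>q0; q1-b>q0; q1-c>q2; q2-a>q0; q2-b>q3; q2-c>q2; q3-a>q4; q3-b>q0; q3-c>q1; q4-a>q4; q4-b>q5; q4-c>q6; q5-a>q4; q5-b>q5; q5-c>q5; q6-a>q4; q6-b>q5; q6-c>q5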